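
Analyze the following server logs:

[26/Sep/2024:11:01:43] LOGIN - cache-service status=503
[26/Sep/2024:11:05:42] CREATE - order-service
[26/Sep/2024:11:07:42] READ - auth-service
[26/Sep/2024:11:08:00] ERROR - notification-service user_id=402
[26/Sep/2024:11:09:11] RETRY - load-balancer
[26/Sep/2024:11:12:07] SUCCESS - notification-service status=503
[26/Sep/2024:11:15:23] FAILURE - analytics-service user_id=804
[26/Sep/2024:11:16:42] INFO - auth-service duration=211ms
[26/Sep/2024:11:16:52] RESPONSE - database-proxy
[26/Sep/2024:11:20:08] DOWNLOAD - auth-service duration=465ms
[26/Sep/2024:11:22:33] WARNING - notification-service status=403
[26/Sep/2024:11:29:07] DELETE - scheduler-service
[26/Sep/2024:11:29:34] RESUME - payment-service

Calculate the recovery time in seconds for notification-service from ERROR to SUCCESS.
247

To calculate recovery time:

1. Find ERROR event for notification-service: 26/Sep/2024:11:08:00
2. Find next SUCCESS event for notification-service: 26/Sep/2024:11:12:07
3. Recovery time: 26/Sep/2024:11:12:07 - 26/Sep/2024:11:08:00 = 247 seconds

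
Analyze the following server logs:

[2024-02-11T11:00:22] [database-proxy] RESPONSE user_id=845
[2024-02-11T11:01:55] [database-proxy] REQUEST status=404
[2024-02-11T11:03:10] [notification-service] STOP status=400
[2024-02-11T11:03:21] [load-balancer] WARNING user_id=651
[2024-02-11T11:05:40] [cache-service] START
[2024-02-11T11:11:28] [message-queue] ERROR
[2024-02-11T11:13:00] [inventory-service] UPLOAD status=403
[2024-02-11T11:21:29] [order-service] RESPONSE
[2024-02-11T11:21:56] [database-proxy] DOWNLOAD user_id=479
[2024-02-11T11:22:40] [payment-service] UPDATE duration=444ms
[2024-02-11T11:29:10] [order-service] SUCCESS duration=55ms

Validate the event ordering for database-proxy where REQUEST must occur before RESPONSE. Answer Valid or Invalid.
Invalid

To validate ordering:

1. Required order: REQUEST → RESPONSE
2. Rule: REQUEST must occur before RESPONSE
3. Check actual order of events for database-proxy
4. Result: Invalid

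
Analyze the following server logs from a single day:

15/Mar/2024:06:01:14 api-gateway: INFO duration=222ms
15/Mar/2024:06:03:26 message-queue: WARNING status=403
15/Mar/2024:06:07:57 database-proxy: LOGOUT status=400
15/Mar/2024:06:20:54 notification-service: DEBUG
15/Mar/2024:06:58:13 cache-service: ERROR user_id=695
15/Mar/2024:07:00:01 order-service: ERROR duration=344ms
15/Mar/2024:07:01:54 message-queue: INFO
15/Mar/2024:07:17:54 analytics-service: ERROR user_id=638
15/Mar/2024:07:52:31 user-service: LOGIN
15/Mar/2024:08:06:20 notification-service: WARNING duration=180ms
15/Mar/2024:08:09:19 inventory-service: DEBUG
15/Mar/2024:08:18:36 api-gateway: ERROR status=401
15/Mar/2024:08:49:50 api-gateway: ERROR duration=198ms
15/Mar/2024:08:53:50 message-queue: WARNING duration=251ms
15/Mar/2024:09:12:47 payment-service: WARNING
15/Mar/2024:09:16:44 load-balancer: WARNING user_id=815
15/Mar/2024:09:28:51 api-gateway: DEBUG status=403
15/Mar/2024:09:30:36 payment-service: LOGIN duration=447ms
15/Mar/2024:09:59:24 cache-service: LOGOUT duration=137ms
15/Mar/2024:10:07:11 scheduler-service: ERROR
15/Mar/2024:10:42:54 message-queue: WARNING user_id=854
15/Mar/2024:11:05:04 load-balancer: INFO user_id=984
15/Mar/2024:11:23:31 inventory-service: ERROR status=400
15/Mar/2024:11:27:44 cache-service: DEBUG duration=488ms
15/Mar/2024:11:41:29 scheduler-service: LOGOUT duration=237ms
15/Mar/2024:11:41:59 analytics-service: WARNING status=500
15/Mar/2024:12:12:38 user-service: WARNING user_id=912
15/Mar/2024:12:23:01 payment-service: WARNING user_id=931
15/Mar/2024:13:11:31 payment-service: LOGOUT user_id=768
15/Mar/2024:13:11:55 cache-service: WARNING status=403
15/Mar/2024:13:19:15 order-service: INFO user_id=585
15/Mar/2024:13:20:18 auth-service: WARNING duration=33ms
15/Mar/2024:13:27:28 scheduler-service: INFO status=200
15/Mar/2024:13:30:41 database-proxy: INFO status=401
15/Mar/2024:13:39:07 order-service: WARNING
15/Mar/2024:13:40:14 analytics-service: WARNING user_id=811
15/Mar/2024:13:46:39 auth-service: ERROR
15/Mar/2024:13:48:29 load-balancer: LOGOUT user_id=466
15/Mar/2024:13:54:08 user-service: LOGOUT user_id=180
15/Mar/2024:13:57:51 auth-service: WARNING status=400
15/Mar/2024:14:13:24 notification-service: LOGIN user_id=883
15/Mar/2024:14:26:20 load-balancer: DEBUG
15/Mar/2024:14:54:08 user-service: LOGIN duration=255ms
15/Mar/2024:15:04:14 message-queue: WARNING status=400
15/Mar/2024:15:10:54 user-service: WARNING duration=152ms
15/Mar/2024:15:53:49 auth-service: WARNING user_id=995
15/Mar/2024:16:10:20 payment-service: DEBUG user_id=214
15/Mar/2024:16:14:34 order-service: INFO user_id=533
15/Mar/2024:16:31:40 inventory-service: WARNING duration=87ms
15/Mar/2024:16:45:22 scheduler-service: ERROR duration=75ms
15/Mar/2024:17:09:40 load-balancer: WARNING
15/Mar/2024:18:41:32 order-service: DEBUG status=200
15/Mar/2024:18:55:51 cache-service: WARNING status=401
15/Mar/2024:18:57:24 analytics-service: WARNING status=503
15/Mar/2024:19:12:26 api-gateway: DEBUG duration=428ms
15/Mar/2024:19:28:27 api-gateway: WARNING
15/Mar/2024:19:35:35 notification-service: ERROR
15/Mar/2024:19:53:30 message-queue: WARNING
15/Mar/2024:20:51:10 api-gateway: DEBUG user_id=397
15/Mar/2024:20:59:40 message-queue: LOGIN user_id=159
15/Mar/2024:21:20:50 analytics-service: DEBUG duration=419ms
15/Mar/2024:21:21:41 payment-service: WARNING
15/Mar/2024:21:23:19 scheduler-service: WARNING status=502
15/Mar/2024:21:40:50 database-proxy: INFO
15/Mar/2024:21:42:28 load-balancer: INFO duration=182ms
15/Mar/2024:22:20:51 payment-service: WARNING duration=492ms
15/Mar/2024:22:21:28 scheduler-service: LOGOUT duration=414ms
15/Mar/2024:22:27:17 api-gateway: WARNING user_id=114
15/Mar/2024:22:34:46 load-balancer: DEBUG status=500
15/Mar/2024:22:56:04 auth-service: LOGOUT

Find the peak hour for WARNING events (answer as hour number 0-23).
13

To find the peak hour:

1. Group all WARNING events by hour
2. Count events in each hour
3. Find hour with maximum count
4. Peak hour: 13 (with 5 events)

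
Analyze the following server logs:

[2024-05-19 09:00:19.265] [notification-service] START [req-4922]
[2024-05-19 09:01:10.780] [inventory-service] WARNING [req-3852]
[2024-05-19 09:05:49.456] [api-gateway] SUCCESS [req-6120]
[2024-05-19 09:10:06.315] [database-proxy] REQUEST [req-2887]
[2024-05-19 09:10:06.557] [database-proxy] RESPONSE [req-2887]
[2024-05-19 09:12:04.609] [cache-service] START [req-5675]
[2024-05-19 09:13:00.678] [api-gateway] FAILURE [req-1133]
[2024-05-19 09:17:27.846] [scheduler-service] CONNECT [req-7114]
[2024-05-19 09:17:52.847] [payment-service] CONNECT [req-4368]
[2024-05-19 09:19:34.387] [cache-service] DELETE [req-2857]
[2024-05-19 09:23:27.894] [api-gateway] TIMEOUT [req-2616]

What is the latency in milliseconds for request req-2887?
242

To calculate latency:

1. Find REQUEST with id req-2887: 2024-05-19 09:10:06.315
2. Find RESPONSE with id req-2887: 2024-05-19 09:10:06.557
3. Latency: 2024-05-19 09:10:06.557 - 2024-05-19 09:10:06.315 = 242ms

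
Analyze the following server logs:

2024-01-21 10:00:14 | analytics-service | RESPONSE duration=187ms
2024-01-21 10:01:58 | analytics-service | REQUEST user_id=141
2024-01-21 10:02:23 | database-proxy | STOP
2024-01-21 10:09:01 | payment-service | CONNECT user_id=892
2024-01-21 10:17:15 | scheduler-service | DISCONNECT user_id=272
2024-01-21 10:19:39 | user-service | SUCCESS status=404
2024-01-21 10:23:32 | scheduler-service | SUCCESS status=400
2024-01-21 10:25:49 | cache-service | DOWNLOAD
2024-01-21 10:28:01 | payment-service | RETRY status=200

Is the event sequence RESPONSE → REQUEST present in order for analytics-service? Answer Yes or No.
Yes

To verify sequence order:

1. Find all events in sequence RESPONSE → REQUEST for analytics-service
2. Extract their timestamps
3. Check if timestamps are in ascending order
4. Result: Yes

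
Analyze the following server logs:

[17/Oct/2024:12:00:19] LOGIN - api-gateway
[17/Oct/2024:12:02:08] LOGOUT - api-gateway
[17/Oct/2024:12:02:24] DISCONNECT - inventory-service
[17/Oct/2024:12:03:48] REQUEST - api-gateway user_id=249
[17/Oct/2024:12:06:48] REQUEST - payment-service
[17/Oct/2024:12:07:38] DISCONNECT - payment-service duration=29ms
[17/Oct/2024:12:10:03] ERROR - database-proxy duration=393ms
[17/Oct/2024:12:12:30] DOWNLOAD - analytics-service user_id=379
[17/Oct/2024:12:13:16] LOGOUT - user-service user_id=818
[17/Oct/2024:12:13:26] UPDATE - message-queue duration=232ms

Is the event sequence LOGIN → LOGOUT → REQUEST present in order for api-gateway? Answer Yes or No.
Yes

To verify sequence order:

1. Find all events in sequence LOGIN → LOGOUT → REQUEST for api-gateway
2. Extract their timestamps
3. Check if timestamps are in ascending order
4. Result: Yes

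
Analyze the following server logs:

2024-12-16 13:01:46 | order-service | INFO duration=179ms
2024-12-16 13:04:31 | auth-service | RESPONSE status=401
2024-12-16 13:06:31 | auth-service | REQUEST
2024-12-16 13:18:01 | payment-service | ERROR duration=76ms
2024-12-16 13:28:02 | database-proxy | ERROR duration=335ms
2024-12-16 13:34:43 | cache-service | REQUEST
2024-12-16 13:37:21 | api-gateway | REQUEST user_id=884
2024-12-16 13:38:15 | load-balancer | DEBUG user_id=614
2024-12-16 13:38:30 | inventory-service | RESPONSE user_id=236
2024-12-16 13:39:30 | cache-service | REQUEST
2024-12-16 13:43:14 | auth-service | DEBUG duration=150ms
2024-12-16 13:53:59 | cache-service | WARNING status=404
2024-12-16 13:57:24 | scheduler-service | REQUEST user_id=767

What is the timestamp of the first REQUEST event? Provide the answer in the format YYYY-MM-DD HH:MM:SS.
2024-12-16 13:06:31

To find the first event:

1. Filter for all REQUEST events
2. Sort by timestamp
3. Select the first one
4. Timestamp: 2024-12-16 13:06:31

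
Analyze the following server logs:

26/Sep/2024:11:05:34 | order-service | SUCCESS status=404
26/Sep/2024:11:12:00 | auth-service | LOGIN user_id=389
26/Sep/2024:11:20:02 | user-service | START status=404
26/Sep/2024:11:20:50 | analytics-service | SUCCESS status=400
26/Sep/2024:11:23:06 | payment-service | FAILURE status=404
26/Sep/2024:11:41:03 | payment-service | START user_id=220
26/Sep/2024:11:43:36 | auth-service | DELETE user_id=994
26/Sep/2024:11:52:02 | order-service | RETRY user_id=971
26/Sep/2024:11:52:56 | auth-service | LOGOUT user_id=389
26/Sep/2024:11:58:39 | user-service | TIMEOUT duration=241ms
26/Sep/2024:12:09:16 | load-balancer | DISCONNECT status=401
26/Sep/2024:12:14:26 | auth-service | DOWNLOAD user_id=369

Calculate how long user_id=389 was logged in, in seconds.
2456

To calculate session duration:

1. Find LOGIN event for user_id=389: 26/Sep/2024:11:12:00
2. Find LOGOUT event for user_id=389: 26/Sep/2024:11:52:56
3. Session duration: 26/Sep/2024:11:52:56 - 26/Sep/2024:11:12:00 = 2456 seconds (40 minutes)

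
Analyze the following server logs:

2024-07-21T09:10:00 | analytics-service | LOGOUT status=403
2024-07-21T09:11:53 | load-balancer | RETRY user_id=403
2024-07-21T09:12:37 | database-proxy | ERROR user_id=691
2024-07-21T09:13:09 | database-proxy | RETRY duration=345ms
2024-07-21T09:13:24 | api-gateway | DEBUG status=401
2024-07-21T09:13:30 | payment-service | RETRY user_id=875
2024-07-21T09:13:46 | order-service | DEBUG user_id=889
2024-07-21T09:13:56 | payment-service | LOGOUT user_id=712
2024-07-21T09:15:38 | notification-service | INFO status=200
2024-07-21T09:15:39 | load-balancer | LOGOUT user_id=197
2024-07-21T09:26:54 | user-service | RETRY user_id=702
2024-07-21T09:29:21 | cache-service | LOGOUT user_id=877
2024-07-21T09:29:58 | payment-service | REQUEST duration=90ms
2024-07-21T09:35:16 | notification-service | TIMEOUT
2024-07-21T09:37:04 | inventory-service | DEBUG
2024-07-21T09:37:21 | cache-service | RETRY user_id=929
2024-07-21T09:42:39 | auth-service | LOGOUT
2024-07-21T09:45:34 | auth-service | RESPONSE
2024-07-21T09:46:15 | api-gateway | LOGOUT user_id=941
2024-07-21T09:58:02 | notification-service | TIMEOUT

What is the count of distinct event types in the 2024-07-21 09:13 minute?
3

To count unique event types:

1. Filter events in the minute starting at 2024-07-21 09:13
2. Extract event types from matching entries
3. Count unique types: 3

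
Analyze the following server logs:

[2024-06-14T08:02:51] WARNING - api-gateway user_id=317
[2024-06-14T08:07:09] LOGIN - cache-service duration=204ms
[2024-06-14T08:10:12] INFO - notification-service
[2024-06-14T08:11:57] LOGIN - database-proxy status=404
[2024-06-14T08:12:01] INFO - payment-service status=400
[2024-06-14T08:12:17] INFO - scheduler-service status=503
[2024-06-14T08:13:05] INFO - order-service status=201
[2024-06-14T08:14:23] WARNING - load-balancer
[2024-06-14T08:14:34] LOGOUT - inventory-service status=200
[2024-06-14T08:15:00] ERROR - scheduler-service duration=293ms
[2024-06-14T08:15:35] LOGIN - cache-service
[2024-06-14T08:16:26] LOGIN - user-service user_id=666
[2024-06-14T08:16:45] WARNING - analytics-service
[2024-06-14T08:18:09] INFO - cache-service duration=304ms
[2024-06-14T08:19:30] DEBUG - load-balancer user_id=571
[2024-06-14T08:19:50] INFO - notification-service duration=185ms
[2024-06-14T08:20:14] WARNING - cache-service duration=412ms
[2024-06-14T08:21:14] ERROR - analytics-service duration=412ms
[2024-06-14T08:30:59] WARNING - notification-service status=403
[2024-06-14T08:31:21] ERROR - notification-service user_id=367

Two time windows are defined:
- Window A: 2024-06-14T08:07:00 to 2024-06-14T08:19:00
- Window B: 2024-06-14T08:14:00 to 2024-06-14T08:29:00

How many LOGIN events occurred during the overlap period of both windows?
2

To find overlap events:

1. Window A: 2024-06-14T08:07:00 to 2024-06-14T08:19:00
2. Window B: 2024-06-14T08:14:00 to 2024-06-14T08:29:00
3. Overlap period: 2024-06-14T08:14:00 to 2024-06-14T08:19:00
4. Count LOGIN events in overlap: 2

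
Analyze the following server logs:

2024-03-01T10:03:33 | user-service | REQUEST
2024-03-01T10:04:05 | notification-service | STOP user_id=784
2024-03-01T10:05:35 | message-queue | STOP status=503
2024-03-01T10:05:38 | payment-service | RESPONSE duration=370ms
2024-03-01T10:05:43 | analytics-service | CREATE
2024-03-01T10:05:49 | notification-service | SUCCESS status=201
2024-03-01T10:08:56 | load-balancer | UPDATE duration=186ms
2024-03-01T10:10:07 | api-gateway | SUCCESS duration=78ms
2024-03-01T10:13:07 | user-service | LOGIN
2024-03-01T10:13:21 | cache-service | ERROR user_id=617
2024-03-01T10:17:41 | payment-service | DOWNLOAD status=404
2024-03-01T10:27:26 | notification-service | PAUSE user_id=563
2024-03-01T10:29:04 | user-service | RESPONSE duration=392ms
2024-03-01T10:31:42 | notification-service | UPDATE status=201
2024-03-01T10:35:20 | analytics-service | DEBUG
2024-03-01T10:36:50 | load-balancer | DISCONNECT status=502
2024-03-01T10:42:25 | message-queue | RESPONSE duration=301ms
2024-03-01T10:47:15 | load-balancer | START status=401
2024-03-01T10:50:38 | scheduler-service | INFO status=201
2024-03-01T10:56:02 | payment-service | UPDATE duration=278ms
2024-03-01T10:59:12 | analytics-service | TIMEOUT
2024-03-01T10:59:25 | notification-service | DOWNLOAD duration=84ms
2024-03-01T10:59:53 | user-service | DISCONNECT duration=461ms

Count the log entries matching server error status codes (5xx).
2

To find matching entries:

1. Pattern to match: server error status codes (5xx)
2. Scan each log entry for the pattern
3. Count matches: 2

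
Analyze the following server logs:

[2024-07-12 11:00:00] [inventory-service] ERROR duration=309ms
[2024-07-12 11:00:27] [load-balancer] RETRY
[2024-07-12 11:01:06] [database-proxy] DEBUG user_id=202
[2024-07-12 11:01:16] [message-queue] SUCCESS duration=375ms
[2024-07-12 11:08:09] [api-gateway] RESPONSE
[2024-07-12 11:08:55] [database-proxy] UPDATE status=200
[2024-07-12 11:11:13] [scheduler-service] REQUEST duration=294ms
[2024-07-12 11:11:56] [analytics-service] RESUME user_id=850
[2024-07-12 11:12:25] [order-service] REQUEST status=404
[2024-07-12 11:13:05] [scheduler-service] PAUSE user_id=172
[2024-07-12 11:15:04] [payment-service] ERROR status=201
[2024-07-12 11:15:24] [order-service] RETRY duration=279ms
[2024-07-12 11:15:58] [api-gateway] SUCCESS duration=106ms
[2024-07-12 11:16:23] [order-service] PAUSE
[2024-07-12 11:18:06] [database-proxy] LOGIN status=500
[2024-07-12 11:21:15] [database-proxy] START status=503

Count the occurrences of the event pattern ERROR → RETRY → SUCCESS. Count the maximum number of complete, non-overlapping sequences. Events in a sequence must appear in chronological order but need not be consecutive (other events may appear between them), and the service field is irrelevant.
2

To count sequences:

1. Look for pattern: ERROR → RETRY → SUCCESS
2. Greedily scan the log in chronological order, matching each sequence element in turn (ignoring service)
3. Each time the full pattern completes, increment the count and restart matching from the next event
4. Complete non-overlapping sequences found: 2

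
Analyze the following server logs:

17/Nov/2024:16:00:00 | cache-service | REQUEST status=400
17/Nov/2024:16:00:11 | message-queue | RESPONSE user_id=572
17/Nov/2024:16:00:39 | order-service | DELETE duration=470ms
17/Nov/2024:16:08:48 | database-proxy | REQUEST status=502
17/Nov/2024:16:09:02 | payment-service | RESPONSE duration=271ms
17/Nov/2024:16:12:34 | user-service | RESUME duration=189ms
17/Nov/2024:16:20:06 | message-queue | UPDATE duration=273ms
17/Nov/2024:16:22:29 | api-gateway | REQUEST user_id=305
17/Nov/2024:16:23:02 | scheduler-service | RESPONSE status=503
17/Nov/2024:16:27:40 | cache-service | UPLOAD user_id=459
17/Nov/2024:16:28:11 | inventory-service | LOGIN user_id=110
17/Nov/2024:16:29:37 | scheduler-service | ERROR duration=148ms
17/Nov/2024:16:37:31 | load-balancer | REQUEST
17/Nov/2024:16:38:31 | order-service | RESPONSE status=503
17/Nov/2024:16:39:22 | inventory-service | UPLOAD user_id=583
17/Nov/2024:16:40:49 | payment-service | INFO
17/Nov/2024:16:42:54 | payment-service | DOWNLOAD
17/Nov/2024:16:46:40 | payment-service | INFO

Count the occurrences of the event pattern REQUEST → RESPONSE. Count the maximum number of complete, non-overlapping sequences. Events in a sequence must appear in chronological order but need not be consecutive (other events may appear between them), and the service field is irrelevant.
4

To count sequences:

1. Look for pattern: REQUEST → RESPONSE
2. Greedily scan the log in chronological order, matching each sequence element in turn (ignoring service)
3. Each time the full pattern completes, increment the count and restart matching from the next event
4. Complete non-overlapping sequences found: 4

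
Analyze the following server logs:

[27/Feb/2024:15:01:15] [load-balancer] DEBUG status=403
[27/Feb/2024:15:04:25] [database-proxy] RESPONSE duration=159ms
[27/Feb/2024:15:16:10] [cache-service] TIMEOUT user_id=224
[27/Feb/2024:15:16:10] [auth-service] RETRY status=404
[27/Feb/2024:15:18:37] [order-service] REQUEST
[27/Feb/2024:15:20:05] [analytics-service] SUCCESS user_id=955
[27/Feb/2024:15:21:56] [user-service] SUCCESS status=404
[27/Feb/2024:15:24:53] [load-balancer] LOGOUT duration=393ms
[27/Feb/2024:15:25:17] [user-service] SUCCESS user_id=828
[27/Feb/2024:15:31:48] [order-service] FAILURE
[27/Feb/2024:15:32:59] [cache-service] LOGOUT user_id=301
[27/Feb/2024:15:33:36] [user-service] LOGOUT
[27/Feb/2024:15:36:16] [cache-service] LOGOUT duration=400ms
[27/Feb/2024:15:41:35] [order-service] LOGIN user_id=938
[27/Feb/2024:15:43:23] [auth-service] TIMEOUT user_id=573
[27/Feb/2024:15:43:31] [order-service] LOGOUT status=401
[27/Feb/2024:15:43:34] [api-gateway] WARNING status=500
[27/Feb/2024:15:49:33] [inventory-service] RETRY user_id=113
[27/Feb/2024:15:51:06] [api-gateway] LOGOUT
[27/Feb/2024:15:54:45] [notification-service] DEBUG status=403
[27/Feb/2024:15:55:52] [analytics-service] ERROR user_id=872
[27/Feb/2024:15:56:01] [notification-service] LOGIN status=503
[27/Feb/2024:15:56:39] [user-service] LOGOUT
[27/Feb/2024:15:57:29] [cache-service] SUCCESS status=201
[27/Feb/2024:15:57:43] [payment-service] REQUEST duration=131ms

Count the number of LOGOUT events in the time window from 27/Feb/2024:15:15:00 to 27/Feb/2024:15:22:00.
0

To count events in the time window:

1. Window boundaries: 27/Feb/2024:15:15:00 to 27/Feb/2024:15:22:00
2. Filter for LOGOUT events within this window
3. Count matching events: 0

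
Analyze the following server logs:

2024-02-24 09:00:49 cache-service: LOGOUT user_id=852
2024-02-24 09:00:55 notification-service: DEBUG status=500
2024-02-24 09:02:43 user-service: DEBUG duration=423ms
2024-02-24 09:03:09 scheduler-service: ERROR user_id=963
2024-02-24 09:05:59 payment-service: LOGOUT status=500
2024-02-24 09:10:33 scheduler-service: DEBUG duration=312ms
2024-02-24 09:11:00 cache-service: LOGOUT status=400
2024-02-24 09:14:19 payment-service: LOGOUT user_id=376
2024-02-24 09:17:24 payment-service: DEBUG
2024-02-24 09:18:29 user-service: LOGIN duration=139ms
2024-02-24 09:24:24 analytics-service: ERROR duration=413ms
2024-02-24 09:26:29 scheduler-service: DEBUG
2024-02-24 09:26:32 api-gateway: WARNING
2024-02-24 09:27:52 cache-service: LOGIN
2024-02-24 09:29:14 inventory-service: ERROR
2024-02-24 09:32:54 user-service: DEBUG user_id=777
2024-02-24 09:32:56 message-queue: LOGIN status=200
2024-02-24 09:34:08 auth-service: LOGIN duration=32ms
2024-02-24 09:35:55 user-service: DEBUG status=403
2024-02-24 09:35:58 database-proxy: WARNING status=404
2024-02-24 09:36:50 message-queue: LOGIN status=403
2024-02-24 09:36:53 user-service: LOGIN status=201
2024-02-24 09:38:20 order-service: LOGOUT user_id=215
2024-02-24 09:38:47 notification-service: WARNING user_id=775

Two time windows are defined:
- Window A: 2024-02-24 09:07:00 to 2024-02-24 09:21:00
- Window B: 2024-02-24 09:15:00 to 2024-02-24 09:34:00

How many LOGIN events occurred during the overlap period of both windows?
1

To find overlap events:

1. Window A: 2024-02-24 09:07:00 to 2024-02-24 09:21:00
2. Window B: 2024-02-24 09:15:00 to 2024-02-24 09:34:00
3. Overlap period: 2024-02-24 09:15:00 to 2024-02-24 09:21:00
4. Count LOGIN events in overlap: 1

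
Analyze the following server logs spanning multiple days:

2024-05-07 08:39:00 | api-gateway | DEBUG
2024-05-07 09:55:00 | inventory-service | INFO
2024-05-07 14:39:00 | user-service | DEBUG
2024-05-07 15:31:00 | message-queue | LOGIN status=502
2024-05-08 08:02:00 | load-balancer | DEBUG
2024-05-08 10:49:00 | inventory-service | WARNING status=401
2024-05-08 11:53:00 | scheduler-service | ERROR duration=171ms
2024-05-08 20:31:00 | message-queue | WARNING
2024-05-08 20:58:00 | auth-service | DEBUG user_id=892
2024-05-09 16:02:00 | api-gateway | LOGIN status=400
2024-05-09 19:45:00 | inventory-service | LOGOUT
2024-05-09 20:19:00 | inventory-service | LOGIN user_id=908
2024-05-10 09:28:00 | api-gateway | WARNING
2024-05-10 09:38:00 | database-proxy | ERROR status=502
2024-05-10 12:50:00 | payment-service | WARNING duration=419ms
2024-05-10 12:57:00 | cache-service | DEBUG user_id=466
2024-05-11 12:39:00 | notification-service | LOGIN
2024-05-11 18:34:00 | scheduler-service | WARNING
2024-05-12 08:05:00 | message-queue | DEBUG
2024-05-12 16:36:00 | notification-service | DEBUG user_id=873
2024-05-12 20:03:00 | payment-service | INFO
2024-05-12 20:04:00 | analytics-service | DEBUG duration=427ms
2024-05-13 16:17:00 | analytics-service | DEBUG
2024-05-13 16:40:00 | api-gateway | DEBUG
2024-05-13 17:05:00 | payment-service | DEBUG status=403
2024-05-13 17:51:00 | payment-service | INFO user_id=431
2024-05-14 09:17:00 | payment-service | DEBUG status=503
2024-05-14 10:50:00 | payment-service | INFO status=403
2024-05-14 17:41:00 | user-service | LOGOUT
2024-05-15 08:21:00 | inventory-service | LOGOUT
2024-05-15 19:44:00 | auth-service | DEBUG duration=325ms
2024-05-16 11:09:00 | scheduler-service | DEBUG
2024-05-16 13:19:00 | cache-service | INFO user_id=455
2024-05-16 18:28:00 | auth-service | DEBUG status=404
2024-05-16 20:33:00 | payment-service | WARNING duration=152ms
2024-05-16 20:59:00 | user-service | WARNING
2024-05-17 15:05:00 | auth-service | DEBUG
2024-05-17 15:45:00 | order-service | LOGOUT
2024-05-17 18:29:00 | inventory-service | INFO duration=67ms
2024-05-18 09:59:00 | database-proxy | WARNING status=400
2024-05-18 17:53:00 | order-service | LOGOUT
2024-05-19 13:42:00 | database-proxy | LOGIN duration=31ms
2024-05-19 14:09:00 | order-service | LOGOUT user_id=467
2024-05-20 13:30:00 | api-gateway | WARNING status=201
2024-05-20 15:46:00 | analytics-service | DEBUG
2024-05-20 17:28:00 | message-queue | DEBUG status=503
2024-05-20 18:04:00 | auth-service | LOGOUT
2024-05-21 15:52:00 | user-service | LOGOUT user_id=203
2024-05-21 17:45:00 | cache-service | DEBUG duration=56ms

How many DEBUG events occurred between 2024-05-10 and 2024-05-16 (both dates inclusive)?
11

To filter by date range:

1. Date range: 2024-05-10 through 2024-05-16, both dates inclusive
2. Filter for DEBUG events whose date falls in this range
3. Count matching events: 11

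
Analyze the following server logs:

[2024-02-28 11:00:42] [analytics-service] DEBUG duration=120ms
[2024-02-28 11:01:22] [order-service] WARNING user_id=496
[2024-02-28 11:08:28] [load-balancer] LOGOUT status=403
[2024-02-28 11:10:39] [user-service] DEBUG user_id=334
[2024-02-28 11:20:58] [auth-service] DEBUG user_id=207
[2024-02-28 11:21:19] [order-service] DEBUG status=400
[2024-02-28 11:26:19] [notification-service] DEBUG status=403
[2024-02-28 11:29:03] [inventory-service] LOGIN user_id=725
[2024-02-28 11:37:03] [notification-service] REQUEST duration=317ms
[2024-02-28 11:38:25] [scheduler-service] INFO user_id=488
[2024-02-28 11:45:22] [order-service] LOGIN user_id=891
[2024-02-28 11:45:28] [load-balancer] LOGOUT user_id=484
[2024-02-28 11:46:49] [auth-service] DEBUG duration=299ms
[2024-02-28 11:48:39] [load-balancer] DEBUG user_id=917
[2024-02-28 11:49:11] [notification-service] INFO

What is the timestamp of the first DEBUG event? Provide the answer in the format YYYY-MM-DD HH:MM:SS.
2024-02-28 11:00:42

To find the first event:

1. Filter for all DEBUG events
2. Sort by timestamp
3. Select the first one
4. Timestamp: 2024-02-28 11:00:42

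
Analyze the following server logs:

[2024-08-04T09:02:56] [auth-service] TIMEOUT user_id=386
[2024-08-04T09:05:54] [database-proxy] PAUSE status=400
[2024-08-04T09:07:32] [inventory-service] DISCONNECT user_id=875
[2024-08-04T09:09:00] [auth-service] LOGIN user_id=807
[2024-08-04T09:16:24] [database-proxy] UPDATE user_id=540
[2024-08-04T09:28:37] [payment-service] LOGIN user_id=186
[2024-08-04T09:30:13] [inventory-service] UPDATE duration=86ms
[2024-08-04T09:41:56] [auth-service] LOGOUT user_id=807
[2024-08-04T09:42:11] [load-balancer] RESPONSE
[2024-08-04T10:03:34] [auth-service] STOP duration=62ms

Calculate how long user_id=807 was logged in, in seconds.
1976

To calculate session duration:

1. Find LOGIN event for user_id=807: 2024-08-04T09:09:00
2. Find LOGOUT event for user_id=807: 2024-08-04T09:41:56
3. Session duration: 2024-08-04T09:41:56 - 2024-08-04T09:09:00 = 1976 seconds (32 minutes)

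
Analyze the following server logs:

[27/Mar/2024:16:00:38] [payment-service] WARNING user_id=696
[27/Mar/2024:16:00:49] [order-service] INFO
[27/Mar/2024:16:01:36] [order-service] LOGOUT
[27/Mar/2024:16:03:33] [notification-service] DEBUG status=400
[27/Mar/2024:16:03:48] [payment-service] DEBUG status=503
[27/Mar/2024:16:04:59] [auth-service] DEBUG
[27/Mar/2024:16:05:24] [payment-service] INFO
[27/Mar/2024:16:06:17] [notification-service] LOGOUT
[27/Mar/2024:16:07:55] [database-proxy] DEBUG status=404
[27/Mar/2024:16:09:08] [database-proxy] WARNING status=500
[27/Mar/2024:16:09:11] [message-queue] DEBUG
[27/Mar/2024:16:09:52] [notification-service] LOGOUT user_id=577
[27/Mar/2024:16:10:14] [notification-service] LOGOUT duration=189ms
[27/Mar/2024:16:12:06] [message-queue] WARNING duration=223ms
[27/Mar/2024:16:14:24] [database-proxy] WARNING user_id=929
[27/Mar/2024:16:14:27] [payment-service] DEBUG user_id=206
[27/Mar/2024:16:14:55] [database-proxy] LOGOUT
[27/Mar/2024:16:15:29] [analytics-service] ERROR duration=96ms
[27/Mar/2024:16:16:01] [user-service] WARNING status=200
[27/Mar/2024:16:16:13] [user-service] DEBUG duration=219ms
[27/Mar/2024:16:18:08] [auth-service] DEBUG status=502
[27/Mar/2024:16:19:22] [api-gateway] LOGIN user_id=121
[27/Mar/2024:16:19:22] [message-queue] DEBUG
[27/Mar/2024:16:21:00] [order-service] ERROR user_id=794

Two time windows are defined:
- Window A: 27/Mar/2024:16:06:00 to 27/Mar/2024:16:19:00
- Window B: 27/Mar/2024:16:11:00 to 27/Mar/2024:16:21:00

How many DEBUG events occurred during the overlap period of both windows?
3

To find overlap events:

1. Window A: 27/Mar/2024:16:06:00 to 27/Mar/2024:16:19:00
2. Window B: 27/Mar/2024:16:11:00 to 27/Mar/2024:16:21:00
3. Overlap period: 27/Mar/2024:16:11:00 to 27/Mar/2024:16:19:00
4. Count DEBUG events in overlap: 3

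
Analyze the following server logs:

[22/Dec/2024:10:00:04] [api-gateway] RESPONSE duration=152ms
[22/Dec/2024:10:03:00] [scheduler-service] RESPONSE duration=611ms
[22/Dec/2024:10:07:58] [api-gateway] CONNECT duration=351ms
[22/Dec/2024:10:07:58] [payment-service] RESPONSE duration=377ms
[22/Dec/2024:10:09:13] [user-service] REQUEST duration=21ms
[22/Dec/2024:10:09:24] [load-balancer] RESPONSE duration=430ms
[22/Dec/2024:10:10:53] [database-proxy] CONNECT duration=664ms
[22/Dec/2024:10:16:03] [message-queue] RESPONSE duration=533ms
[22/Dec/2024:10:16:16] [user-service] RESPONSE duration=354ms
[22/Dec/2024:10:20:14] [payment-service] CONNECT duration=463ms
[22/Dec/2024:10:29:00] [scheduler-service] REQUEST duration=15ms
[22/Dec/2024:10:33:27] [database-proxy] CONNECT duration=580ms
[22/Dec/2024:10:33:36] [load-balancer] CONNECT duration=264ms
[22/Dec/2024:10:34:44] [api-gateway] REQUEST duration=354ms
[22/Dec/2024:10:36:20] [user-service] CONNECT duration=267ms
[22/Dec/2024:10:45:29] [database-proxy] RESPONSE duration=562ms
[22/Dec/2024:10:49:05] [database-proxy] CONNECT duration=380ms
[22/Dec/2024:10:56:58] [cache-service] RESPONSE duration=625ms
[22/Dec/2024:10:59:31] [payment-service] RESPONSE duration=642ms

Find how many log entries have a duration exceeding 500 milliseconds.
7

To count timeouts:

1. Threshold: 500ms
2. Extract duration from each log entry
3. Count entries where duration > 500
4. Timeout count: 7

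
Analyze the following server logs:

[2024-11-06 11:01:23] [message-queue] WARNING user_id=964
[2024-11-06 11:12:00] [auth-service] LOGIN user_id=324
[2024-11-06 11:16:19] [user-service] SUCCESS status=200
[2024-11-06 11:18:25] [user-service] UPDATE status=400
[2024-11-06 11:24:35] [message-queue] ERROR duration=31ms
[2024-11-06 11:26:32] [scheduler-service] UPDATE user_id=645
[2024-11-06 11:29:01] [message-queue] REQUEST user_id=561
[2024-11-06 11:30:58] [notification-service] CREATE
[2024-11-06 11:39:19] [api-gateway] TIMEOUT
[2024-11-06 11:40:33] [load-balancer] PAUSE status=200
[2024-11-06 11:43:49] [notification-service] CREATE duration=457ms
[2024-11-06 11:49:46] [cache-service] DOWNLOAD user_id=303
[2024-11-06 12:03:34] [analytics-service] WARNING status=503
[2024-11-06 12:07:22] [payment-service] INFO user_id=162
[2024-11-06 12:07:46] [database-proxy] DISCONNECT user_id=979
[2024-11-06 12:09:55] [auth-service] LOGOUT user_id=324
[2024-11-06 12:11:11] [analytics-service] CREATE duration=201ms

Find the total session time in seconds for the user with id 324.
3475

To calculate session duration:

1. Find LOGIN event for user_id=324: 2024-11-06 11:12:00
2. Find LOGOUT event for user_id=324: 2024-11-06 12:09:55
3. Session duration: 2024-11-06 12:09:55 - 2024-11-06 11:12:00 = 3475 seconds (57 minutes)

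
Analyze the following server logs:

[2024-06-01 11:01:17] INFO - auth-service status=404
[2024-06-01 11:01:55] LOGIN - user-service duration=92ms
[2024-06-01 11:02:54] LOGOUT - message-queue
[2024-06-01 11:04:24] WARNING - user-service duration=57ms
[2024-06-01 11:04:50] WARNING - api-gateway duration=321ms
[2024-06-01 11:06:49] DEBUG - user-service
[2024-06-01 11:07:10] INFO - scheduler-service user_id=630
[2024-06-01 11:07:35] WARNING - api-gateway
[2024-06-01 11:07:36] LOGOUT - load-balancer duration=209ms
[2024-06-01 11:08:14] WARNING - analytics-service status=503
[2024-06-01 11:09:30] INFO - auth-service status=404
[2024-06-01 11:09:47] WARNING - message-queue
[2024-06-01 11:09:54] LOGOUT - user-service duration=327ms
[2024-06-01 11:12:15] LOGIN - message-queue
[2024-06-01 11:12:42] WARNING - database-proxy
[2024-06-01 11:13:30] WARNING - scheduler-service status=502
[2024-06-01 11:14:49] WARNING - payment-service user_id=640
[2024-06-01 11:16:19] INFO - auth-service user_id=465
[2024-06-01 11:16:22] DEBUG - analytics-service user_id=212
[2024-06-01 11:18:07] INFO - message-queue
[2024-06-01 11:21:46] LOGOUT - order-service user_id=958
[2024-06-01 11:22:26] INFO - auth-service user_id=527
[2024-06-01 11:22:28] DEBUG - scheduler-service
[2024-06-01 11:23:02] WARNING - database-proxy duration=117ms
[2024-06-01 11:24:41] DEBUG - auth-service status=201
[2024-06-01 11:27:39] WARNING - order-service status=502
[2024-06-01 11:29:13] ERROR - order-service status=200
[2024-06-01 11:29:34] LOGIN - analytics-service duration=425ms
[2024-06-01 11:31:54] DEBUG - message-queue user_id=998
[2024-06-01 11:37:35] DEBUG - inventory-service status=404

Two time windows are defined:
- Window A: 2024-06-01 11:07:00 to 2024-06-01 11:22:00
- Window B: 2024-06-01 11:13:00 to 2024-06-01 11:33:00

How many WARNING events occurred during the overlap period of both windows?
2

To find overlap events:

1. Window A: 2024-06-01 11:07:00 to 2024-06-01 11:22:00
2. Window B: 2024-06-01 11:13:00 to 2024-06-01 11:33:00
3. Overlap period: 2024-06-01 11:13:00 to 2024-06-01 11:22:00
4. Count WARNING events in overlap: 2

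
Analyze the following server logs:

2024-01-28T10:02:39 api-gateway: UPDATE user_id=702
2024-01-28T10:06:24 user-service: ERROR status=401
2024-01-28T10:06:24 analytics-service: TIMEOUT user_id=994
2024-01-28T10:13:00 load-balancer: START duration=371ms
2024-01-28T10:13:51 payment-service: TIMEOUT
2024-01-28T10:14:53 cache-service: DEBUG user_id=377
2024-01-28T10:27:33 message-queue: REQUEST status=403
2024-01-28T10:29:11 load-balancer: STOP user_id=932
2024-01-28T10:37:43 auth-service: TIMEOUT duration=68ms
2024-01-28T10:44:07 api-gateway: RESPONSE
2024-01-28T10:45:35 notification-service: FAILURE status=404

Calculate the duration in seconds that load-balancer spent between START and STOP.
971

To calculate state duration:

1. Find START event for load-balancer: 2024-01-28T10:13:00
2. Find STOP event for load-balancer: 2024-01-28T10:29:11
3. Calculate duration: 2024-01-28T10:29:11 - 2024-01-28T10:13:00 = 971 seconds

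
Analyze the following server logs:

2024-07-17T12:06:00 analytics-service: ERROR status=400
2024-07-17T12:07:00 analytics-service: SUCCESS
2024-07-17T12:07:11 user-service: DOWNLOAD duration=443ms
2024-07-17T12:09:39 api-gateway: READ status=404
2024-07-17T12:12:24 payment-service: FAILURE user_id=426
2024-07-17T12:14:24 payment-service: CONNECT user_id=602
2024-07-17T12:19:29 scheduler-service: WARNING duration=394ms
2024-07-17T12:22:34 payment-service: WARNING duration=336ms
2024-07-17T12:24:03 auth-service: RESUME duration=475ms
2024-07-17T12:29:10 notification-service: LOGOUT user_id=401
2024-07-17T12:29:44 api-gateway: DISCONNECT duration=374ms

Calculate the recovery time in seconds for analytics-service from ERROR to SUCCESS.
60

To calculate recovery time:

1. Find ERROR event for analytics-service: 2024-07-17T12:06:00
2. Find next SUCCESS event for analytics-service: 2024-07-17T12:07:00
3. Recovery time: 2024-07-17T12:07:00 - 2024-07-17T12:06:00 = 60 seconds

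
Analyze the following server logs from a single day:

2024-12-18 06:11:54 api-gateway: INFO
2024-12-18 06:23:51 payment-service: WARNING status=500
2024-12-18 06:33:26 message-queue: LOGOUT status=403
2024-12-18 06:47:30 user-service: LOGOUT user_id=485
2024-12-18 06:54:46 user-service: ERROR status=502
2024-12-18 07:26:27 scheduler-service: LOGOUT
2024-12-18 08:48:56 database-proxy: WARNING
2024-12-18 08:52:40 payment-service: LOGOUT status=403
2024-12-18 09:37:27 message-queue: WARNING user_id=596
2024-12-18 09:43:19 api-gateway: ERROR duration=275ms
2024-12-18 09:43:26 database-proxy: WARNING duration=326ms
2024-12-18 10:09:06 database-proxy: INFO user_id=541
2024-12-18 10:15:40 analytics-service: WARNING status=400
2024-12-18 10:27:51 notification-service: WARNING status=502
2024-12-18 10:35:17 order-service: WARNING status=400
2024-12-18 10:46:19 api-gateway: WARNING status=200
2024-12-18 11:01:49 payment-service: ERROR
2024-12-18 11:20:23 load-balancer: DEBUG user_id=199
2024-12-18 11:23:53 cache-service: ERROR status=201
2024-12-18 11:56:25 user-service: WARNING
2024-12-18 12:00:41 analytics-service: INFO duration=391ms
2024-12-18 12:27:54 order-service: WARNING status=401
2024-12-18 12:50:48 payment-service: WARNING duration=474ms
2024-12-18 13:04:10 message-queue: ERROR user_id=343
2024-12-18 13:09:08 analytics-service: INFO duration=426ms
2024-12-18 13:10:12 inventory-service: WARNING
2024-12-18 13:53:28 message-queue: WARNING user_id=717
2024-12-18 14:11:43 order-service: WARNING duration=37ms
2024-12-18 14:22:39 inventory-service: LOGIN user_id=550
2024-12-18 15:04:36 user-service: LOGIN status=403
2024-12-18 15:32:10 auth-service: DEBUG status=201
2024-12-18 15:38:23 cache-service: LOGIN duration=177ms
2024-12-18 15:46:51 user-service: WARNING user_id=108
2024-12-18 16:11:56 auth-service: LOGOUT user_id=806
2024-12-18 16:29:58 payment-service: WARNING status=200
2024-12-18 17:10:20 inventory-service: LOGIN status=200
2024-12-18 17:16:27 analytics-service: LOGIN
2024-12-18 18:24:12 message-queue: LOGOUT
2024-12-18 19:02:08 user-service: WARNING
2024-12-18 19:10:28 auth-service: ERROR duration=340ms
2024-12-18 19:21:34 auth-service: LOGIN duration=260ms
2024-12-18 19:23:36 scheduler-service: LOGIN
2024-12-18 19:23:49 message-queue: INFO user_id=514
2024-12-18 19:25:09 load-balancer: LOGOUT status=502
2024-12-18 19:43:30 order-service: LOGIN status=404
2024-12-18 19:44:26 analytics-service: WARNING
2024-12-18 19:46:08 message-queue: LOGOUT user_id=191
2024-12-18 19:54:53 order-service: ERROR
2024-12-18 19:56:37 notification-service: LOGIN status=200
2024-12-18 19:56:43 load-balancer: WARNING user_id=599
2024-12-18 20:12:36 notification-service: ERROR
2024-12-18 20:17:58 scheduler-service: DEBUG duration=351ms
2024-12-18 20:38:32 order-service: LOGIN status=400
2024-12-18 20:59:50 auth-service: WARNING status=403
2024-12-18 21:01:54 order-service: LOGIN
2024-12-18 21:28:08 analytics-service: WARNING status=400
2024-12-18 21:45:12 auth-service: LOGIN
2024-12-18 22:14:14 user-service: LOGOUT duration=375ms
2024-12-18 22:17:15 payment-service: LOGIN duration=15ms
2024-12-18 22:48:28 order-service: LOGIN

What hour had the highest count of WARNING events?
10

To find the peak hour:

1. Group all WARNING events by hour
2. Count events in each hour
3. Find hour with maximum count
4. Peak hour: 10 (with 4 events)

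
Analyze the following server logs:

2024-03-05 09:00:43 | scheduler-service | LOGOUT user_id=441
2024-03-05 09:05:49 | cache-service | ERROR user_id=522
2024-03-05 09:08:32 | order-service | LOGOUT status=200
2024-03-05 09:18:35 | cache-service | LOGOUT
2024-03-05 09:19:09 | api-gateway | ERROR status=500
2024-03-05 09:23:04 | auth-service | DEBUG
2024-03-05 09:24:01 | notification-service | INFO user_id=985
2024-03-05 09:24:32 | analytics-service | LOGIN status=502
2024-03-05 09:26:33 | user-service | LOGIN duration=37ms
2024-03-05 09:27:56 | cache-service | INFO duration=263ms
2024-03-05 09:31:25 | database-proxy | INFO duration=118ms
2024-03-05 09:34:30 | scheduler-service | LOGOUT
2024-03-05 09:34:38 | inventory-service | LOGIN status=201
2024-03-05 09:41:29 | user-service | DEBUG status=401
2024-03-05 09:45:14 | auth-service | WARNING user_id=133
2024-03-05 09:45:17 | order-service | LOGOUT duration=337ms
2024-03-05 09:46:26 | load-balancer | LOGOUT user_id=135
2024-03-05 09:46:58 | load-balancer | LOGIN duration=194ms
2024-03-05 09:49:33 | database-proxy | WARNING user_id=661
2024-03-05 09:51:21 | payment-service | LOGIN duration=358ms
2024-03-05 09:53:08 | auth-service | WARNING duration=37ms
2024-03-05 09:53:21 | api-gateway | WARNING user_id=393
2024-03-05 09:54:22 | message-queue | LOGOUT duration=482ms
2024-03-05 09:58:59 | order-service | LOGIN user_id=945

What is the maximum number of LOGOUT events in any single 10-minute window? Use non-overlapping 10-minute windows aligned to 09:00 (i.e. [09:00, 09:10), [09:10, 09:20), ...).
2

To find the burst window:

1. Divide the log period into non-overlapping 10-minute windows starting at 09:00
2. Count LOGOUT events in each window
3. Find the window with maximum count
4. Maximum events in a window: 2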